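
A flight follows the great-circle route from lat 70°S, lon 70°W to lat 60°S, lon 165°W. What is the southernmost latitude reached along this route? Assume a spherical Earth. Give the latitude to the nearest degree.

The great circle lies in the plane with unit normal n̂ = (p₁ × p₂)/|p₁ × p₂|.
Here n̂_z ≈ -0.283; the vertex latitude is φ_max = arccos|n̂_z| ≈ 73.5°.
Check via Clairaut: cos φ_max = |cos φ₁| · sin C = cos(70.0°)·sin(124.1°) ≈ 0.283, again giving ≈ 73.5°.

≈ 74°S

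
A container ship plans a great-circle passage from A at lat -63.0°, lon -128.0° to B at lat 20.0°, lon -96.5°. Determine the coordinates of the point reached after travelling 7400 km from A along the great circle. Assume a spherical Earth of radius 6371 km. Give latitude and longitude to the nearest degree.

≈ lat 0°, lon -101°

From cos δ = sin φ₁ sin φ₂ + cos φ₁ cos φ₂ cos Δλ, the central angle is δ ≈ 1.512 rad (86.6°). The total great-circle distance is δ·R ≈ 1.512 × 6371 ≈ 9631 km, so the target fraction is f = 7400/9631 ≈ 0.768.
Interpolate at f ≈ 0.768 with slerp weights a = sin((1−f)δ)/sin δ ≈ 0.344, b = sin(fδ)/sin δ ≈ 0.919.
p = a·p₁ + b·p₂ ≈ (-0.194, -0.981, 0.008); φ = arcsin(p_z) ≈ 0.46°, λ = atan2(p_y, p_x) ≈ -101.18°.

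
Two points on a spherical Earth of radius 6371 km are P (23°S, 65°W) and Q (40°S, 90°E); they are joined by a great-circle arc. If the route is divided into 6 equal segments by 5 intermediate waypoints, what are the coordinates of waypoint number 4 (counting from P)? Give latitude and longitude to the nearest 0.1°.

≈ (68.9°S, 44.3°E)

Write both endpoints as unit vectors p₁, p₂ with components (cos φ cos λ, cos φ sin λ, sin φ).
The central angle between the endpoints is δ = arccos(p₁·p₂) ≈ 1.969 rad (112.8°).
Interpolate at f = 4/6 with slerp weights a = sin((1−f)δ)/sin δ ≈ 0.662, b = sin(fδ)/sin δ ≈ 1.049.
p = a·p₁ + b·p₂ ≈ (0.258, 0.251, -0.933); φ = arcsin(p_z) ≈ -68.91°, λ = atan2(p_y, p_x) ≈ 44.29°.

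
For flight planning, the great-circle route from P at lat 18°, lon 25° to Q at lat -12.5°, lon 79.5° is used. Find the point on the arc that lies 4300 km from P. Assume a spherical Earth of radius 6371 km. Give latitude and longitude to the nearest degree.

Write both endpoints as unit vectors p₁, p₂ with components (cos φ cos λ, cos φ sin λ, sin φ).
The central angle between the endpoints is δ = arccos(p₁·p₂) ≈ 1.079 rad (61.8°). The total great-circle distance is δ·R ≈ 1.079 × 6371 ≈ 6874 km, so the target fraction is f = 4300/6874 ≈ 0.626.
Interpolate at f ≈ 0.626 with slerp weights a = sin((1−f)δ)/sin δ ≈ 0.446, b = sin(fδ)/sin δ ≈ 0.709.
p = a·p₁ + b·p₂ ≈ (0.510, 0.860, -0.016); φ = arcsin(p_z) ≈ -0.90°, λ = atan2(p_y, p_x) ≈ 59.30°.

≈ lat -1°, lon 59°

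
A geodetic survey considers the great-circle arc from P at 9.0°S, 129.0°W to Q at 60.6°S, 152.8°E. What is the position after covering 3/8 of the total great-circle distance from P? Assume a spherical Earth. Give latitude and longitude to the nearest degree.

Convert each endpoint to a unit vector on the sphere (x = cos φ cos λ, y = cos φ sin λ, z = sin φ).
The central angle between the endpoints is δ = arccos(p₁·p₂) ≈ 1.333 rad (76.4°).
Interpolate at f = 3/8 with slerp weights a = sin((1−f)δ)/sin δ ≈ 0.761, b = sin(fδ)/sin δ ≈ 0.493.
p = a·p₁ + b·p₂ ≈ (-0.689, -0.474, -0.549); φ = arcsin(p_z) ≈ -33.29°, λ = atan2(p_y, p_x) ≈ -145.47°.

≈ 33°S, 145°W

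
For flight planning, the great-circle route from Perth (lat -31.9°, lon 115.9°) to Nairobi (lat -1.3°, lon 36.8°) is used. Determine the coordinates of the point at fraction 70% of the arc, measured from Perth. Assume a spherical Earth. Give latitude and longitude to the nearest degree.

≈ lat -14°, lon 58°

Convert each endpoint to a unit vector on the sphere (x = cos φ cos λ, y = cos φ sin λ, z = sin φ).
The central angle between the endpoints is δ = arccos(p₁·p₂) ≈ 1.397 rad (80.1°).
Interpolate at f = 0.70 with slerp weights a = sin((1−f)δ)/sin δ ≈ 0.413, b = sin(fδ)/sin δ ≈ 0.842.
p = a·p₁ + b·p₂ ≈ (0.521, 0.820, -0.237); φ = arcsin(p_z) ≈ -13.74°, λ = atan2(p_y, p_x) ≈ 57.57°.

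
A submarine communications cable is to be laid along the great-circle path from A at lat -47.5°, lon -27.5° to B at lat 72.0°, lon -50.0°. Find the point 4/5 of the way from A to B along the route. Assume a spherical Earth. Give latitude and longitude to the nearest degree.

≈ lat 48°, lon -39°

Convert each endpoint to a unit vector on the sphere (x = cos φ cos λ, y = cos φ sin λ, z = sin φ).
The central angle between the endpoints is δ = arccos(p₁·p₂) ≈ 2.104 rad (120.6°).
Interpolate at f = 4/5 with slerp weights a = sin((1−f)δ)/sin δ ≈ 0.474, b = sin(fδ)/sin δ ≈ 1.154.
p = a·p₁ + b·p₂ ≈ (0.513, -0.421, 0.748); φ = arcsin(p_z) ≈ 48.39°, λ = atan2(p_y, p_x) ≈ -39.36°.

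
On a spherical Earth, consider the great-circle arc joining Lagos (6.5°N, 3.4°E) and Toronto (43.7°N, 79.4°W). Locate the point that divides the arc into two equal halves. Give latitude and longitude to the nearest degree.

≈ 32°N, 30°W

Convert each endpoint to a unit vector on the sphere (x = cos φ cos λ, y = cos φ sin λ, z = sin φ).
The central angle between the endpoints is δ = arccos(p₁·p₂) ≈ 1.402 rad (80.3°).
Interpolate at f = 1/2 with slerp weights a = sin((1−f)δ)/sin δ ≈ 0.654, b = sin(fδ)/sin δ ≈ 0.654.
p = a·p₁ + b·p₂ ≈ (0.736, -0.426, 0.526); φ = arcsin(p_z) ≈ 31.74°, λ = atan2(p_y, p_x) ≈ -30.09°.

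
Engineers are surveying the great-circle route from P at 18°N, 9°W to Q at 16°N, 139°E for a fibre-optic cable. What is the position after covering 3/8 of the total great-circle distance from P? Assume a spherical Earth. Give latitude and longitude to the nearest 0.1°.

≈ 45.8°N, 41.7°E

The haversine formula gives a central angle δ ≈ 2.332 rad (133.6°) between the endpoints.
Interpolate at f = 3/8 with slerp weights a = sin((1−f)δ)/sin δ ≈ 1.373, b = sin(fδ)/sin δ ≈ 1.060.
p = a·p₁ + b·p₂ ≈ (0.520, 0.464, 0.717); φ = arcsin(p_z) ≈ 45.77°, λ = atan2(p_y, p_x) ≈ 41.74°.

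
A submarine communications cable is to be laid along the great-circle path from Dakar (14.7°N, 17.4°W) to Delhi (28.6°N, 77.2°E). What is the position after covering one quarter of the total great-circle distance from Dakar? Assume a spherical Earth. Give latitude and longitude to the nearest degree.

Convert each endpoint to a unit vector on the sphere (x = cos φ cos λ, y = cos φ sin λ, z = sin φ).
The central angle between the endpoints is δ = arccos(p₁·p₂) ≈ 1.517 rad (86.9°).
Interpolate at f = 1/4 with slerp weights a = sin((1−f)δ)/sin δ ≈ 0.909, b = sin(fδ)/sin δ ≈ 0.371.
p = a·p₁ + b·p₂ ≈ (0.911, 0.055, 0.408); φ = arcsin(p_z) ≈ 24.09°, λ = atan2(p_y, p_x) ≈ 3.43°.

≈ 24°N, 3°E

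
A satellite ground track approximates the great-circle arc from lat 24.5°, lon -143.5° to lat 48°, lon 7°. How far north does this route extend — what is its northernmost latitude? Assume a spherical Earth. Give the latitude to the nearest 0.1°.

The great circle lies in the plane with unit normal n̂ = (p₁ × p₂)/|p₁ × p₂|.
Here n̂_z ≈ +0.307; the vertex latitude is φ_max = arccos|n̂_z| ≈ 72.1°.

≈ 72.1°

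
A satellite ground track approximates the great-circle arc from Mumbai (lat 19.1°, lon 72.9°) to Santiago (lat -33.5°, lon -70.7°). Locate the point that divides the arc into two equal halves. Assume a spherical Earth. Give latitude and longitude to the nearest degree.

The haversine formula gives a central angle δ ≈ 2.523 rad (144.6°) between the endpoints.
Interpolate at f = 1/2 with slerp weights a = sin((1−f)δ)/sin δ ≈ 1.643, b = sin(fδ)/sin δ ≈ 1.643.
p = a·p₁ + b·p₂ ≈ (0.910, 0.191, -0.369); φ = arcsin(p_z) ≈ -21.67°, λ = atan2(p_y, p_x) ≈ 11.85°.

≈ lat -22°, lon 12°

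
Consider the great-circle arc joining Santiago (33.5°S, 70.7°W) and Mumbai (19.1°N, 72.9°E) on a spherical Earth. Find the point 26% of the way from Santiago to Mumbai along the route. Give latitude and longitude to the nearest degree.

≈ 34°S, 25°W

The haversine formula gives a central angle δ ≈ 2.523 rad (144.6°) between the endpoints.
Interpolate at f = 0.26 with slerp weights a = sin((1−f)δ)/sin δ ≈ 1.650, b = sin(fδ)/sin δ ≈ 1.052.
p = a·p₁ + b·p₂ ≈ (0.747, -0.348, -0.566); φ = arcsin(p_z) ≈ -34.49°, λ = atan2(p_y, p_x) ≈ -24.98°.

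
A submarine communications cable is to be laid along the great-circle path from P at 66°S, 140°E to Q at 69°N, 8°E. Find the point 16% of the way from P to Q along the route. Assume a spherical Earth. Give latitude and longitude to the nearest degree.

Convert each endpoint to a unit vector on the sphere (x = cos φ cos λ, y = cos φ sin λ, z = sin φ).
The central angle between the endpoints is δ = arccos(p₁·p₂) ≈ 2.825 rad (161.9°).
Interpolate at f = 0.16 with slerp weights a = sin((1−f)δ)/sin δ ≈ 2.234, b = sin(fδ)/sin δ ≈ 1.404.
p = a·p₁ + b·p₂ ≈ (-0.198, 0.654, -0.730); φ = arcsin(p_z) ≈ -46.89°, λ = atan2(p_y, p_x) ≈ 106.82°.

≈ 47°S, 107°E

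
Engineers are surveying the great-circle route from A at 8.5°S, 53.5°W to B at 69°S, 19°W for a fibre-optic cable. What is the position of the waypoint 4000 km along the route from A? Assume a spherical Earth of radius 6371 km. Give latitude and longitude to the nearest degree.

Convert each endpoint to a unit vector on the sphere (x = cos φ cos λ, y = cos φ sin λ, z = sin φ).
The central angle between the endpoints is δ = arccos(p₁·p₂) ≈ 1.126 rad (64.5°). The total great-circle distance is δ·R ≈ 1.126 × 6371 ≈ 7175 km, so the target fraction is f = 4000/7175 ≈ 0.557.
Interpolate at f ≈ 0.557 with slerp weights a = sin((1−f)δ)/sin δ ≈ 0.529, b = sin(fδ)/sin δ ≈ 0.651.
p = a·p₁ + b·p₂ ≈ (0.532, -0.497, -0.686); φ = arcsin(p_z) ≈ -43.29°, λ = atan2(p_y, p_x) ≈ -43.05°.

≈ 43°S, 43°W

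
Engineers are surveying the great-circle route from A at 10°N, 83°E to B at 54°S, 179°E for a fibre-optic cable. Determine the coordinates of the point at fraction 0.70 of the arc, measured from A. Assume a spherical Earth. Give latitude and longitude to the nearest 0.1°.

≈ 43.7°S, 134.4°E

Convert each endpoint to a unit vector on the sphere (x = cos φ cos λ, y = cos φ sin λ, z = sin φ).
The central angle between the endpoints is δ = arccos(p₁·p₂) ≈ 1.773 rad (101.6°).
Interpolate at f = 0.70 with slerp weights a = sin((1−f)δ)/sin δ ≈ 0.518, b = sin(fδ)/sin δ ≈ 0.966.
p = a·p₁ + b·p₂ ≈ (-0.506, 0.516, -0.692); φ = arcsin(p_z) ≈ -43.75°, λ = atan2(p_y, p_x) ≈ 134.41°.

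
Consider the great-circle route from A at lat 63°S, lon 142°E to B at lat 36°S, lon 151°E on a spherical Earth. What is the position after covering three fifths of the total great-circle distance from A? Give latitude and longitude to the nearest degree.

Write both endpoints as unit vectors p₁, p₂ with components (cos φ cos λ, cos φ sin λ, sin φ).
The central angle between the endpoints is δ = arccos(p₁·p₂) ≈ 0.481 rad (27.6°).
Interpolate at f = 3/5 with slerp weights a = sin((1−f)δ)/sin δ ≈ 0.413, b = sin(fδ)/sin δ ≈ 0.615.
p = a·p₁ + b·p₂ ≈ (-0.583, 0.357, -0.730); φ = arcsin(p_z) ≈ -46.87°, λ = atan2(p_y, p_x) ≈ 148.54°.

≈ lat 47°S, lon 149°E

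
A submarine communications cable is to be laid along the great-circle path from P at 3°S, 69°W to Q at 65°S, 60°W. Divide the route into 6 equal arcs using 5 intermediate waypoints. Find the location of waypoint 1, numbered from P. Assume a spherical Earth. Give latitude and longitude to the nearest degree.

≈ 13°S, 68°W

Write both endpoints as unit vectors p₁, p₂ with components (cos φ cos λ, cos φ sin λ, sin φ).
The central angle between the endpoints is δ = arccos(p₁·p₂) ≈ 1.088 rad (62.3°).
Interpolate at f = 1/6 with slerp weights a = sin((1−f)δ)/sin δ ≈ 0.889, b = sin(fδ)/sin δ ≈ 0.204.
p = a·p₁ + b·p₂ ≈ (0.361, -0.903, -0.231); φ = arcsin(p_z) ≈ -13.36°, λ = atan2(p_y, p_x) ≈ -68.21°.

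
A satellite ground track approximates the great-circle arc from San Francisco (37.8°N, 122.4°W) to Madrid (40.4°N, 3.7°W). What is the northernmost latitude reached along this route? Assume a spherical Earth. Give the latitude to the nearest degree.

The great circle lies in the plane with unit normal n̂ = (p₁ × p₂)/|p₁ × p₂|.
Here n̂_z ≈ +0.531; the vertex latitude is φ_max = arccos|n̂_z| ≈ 57.9°.

≈ 58°N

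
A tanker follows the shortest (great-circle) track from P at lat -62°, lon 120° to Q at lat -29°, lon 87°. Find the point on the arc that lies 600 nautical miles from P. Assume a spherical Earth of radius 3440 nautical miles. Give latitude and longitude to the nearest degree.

Convert each endpoint to a unit vector on the sphere (x = cos φ cos λ, y = cos φ sin λ, z = sin φ).
The central angle between the endpoints is δ = arccos(p₁·p₂) ≈ 0.688 rad (39.4°). The total great-circle distance is δ·R ≈ 0.688 × 3440 ≈ 2367 nmi, so the target fraction is f = 600/2367 ≈ 0.253.
Interpolate at f ≈ 0.253 with slerp weights a = sin((1−f)δ)/sin δ ≈ 0.774, b = sin(fδ)/sin δ ≈ 0.273.
p = a·p₁ + b·p₂ ≈ (-0.169, 0.553, -0.816); φ = arcsin(p_z) ≈ -54.65°, λ = atan2(p_y, p_x) ≈ 107.00°.

≈ lat -55°, lon 107°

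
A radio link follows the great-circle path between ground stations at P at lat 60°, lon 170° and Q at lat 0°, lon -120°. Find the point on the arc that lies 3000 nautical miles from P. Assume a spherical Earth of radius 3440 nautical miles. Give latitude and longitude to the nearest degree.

≈ lat 26°, lon -136°

Write both endpoints as unit vectors p₁, p₂ with components (cos φ cos λ, cos φ sin λ, sin φ).
The central angle between the endpoints is δ = arccos(p₁·p₂) ≈ 1.399 rad (80.2°). The total great-circle distance is δ·R ≈ 1.399 × 3440 ≈ 4812 nmi, so the target fraction is f = 3000/4812 ≈ 0.623.
Interpolate at f ≈ 0.623 with slerp weights a = sin((1−f)δ)/sin δ ≈ 0.510, b = sin(fδ)/sin δ ≈ 0.777.
p = a·p₁ + b·p₂ ≈ (-0.640, -0.629, 0.442); φ = arcsin(p_z) ≈ 26.23°, λ = atan2(p_y, p_x) ≈ -135.50°.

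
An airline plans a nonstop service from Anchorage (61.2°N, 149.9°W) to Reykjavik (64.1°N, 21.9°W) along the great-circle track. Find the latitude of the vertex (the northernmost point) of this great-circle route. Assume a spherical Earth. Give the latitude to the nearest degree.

≈ 77°N

The great circle lies in the plane with unit normal n̂ = (p₁ × p₂)/|p₁ × p₂|.
Here n̂_z ≈ +0.220; the vertex latitude is φ_max = arccos|n̂_z| ≈ 77.3°.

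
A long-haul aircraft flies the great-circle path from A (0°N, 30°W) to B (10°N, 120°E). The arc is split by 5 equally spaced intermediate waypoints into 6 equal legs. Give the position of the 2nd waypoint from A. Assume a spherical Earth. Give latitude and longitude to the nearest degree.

≈ (15°N, 18°E)

The haversine formula gives a central angle δ ≈ 2.592 rad (148.5°) between the endpoints.
Interpolate at f = 2/6 with slerp weights a = sin((1−f)δ)/sin δ ≈ 1.892, b = sin(fδ)/sin δ ≈ 1.457.
p = a·p₁ + b·p₂ ≈ (0.921, 0.296, 0.253); φ = arcsin(p_z) ≈ 14.65°, λ = atan2(p_y, p_x) ≈ 17.84°.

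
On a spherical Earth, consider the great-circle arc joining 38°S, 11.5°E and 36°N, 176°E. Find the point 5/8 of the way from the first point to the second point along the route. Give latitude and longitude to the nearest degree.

≈ 6°N, 116°E

Write both endpoints as unit vectors p₁, p₂ with components (cos φ cos λ, cos φ sin λ, sin φ).
The central angle between the endpoints is δ = arccos(p₁·p₂) ≈ 2.923 rad (167.5°).
Interpolate at f = 5/8 with slerp weights a = sin((1−f)δ)/sin δ ≈ 4.102, b = sin(fδ)/sin δ ≈ 4.461.
p = a·p₁ + b·p₂ ≈ (-0.433, 0.896, 0.097); φ = arcsin(p_z) ≈ 5.56°, λ = atan2(p_y, p_x) ≈ 115.79°.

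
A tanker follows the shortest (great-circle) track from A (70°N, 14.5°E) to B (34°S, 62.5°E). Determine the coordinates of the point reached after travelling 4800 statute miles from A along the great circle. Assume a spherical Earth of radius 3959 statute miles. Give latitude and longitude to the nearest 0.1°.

≈ (5.0°N, 52.4°E)

Convert each endpoint to a unit vector on the sphere (x = cos φ cos λ, y = cos φ sin λ, z = sin φ).
The central angle between the endpoints is δ = arccos(p₁·p₂) ≈ 1.913 rad (109.6°). The total great-circle distance is δ·R ≈ 1.913 × 3959 ≈ 7574 mi, so the target fraction is f = 4800/7574 ≈ 0.634.
Interpolate at f ≈ 0.634 with slerp weights a = sin((1−f)δ)/sin δ ≈ 0.685, b = sin(fδ)/sin δ ≈ 0.994.
p = a·p₁ + b·p₂ ≈ (0.607, 0.790, 0.087); φ = arcsin(p_z) ≈ 5.01°, λ = atan2(p_y, p_x) ≈ 52.44°.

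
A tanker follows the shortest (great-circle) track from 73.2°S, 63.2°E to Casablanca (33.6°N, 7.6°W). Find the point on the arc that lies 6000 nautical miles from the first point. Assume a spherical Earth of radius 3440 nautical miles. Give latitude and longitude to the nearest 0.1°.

≈ 17.4°N, 2.3°W

Write both endpoints as unit vectors p₁, p₂ with components (cos φ cos λ, cos φ sin λ, sin φ).
The central angle between the endpoints is δ = arccos(p₁·p₂) ≈ 2.038 rad (116.8°). The total great-circle distance is δ·R ≈ 2.038 × 3440 ≈ 7012 nmi, so the target fraction is f = 6000/7012 ≈ 0.856.
Interpolate at f ≈ 0.856 with slerp weights a = sin((1−f)δ)/sin δ ≈ 0.325, b = sin(fδ)/sin δ ≈ 1.103.
p = a·p₁ + b·p₂ ≈ (0.953, -0.038, 0.300); φ = arcsin(p_z) ≈ 17.45°, λ = atan2(p_y, p_x) ≈ -2.27°.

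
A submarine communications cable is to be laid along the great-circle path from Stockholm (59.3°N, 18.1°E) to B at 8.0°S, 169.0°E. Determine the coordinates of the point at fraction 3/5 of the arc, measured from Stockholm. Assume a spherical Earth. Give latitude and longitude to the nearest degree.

Write both endpoints as unit vectors p₁, p₂ with components (cos φ cos λ, cos φ sin λ, sin φ).
The central angle between the endpoints is δ = arccos(p₁·p₂) ≈ 2.167 rad (124.2°).
Interpolate at f = 3/5 with slerp weights a = sin((1−f)δ)/sin δ ≈ 0.921, b = sin(fδ)/sin δ ≈ 1.164.
p = a·p₁ + b·p₂ ≈ (-0.685, 0.366, 0.630); φ = arcsin(p_z) ≈ 39.05°, λ = atan2(p_y, p_x) ≈ 151.87°.

≈ 39°N, 152°E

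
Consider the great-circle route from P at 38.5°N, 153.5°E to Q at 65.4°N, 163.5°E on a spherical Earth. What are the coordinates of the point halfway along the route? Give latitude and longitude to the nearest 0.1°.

≈ 52.0°N, 157.0°E

Write both endpoints as unit vectors p₁, p₂ with components (cos φ cos λ, cos φ sin λ, sin φ).
The central angle between the endpoints is δ = arccos(p₁·p₂) ≈ 0.480 rad (27.5°).
Interpolate at f = 1/2 with slerp weights a = sin((1−f)δ)/sin δ ≈ 0.515, b = sin(fδ)/sin δ ≈ 0.515.
p = a·p₁ + b·p₂ ≈ (-0.566, 0.241, 0.789); φ = arcsin(p_z) ≈ 52.05°, λ = atan2(p_y, p_x) ≈ 156.97°.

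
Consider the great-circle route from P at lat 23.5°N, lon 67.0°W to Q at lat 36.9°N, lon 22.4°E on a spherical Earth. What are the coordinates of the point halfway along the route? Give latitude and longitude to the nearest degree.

From cos δ = sin φ₁ sin φ₂ + cos φ₁ cos φ₂ cos Δλ, the central angle is δ ≈ 1.321 rad (75.7°).
Interpolate at f = 1/2 with slerp weights a = sin((1−f)δ)/sin δ ≈ 0.633, b = sin(fδ)/sin δ ≈ 0.633.
p = a·p₁ + b·p₂ ≈ (0.695, -0.342, 0.633); φ = arcsin(p_z) ≈ 39.25°, λ = atan2(p_y, p_x) ≈ -26.17°.

≈ lat 39°N, lon 26°W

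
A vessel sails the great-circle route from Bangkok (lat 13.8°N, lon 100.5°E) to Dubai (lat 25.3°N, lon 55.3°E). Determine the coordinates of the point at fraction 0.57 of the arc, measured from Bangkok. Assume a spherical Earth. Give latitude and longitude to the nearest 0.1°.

≈ lat 21.8°N, lon 75.6°E

From cos δ = sin φ₁ sin φ₂ + cos φ₁ cos φ₂ cos Δλ, the central angle is δ ≈ 0.766 rad (43.9°).
Interpolate at f = 0.57 with slerp weights a = sin((1−f)δ)/sin δ ≈ 0.467, b = sin(fδ)/sin δ ≈ 0.610.
p = a·p₁ + b·p₂ ≈ (0.231, 0.899, 0.372); φ = arcsin(p_z) ≈ 21.84°, λ = atan2(p_y, p_x) ≈ 75.57°.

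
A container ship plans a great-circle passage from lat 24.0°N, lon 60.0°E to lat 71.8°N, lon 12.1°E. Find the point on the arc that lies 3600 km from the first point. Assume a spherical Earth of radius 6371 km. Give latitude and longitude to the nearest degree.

Write both endpoints as unit vectors p₁, p₂ with components (cos φ cos λ, cos φ sin λ, sin φ).
The central angle between the endpoints is δ = arccos(p₁·p₂) ≈ 0.955 rad (54.7°). The total great-circle distance is δ·R ≈ 0.955 × 6371 ≈ 6084 km, so the target fraction is f = 3600/6084 ≈ 0.592.
Interpolate at f ≈ 0.592 with slerp weights a = sin((1−f)δ)/sin δ ≈ 0.466, b = sin(fδ)/sin δ ≈ 0.656.
p = a·p₁ + b·p₂ ≈ (0.413, 0.411, 0.813); φ = arcsin(p_z) ≈ 54.35°, λ = atan2(p_y, p_x) ≈ 44.88°.

≈ lat 54°N, lon 45°E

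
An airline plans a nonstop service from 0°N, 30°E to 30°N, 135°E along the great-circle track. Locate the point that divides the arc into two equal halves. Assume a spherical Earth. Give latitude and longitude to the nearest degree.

Convert each endpoint to a unit vector on the sphere (x = cos φ cos λ, y = cos φ sin λ, z = sin φ).
The central angle between the endpoints is δ = arccos(p₁·p₂) ≈ 1.797 rad (103.0°).
Interpolate at f = 1/2 with slerp weights a = sin((1−f)δ)/sin δ ≈ 0.803, b = sin(fδ)/sin δ ≈ 0.803.
p = a·p₁ + b·p₂ ≈ (0.204, 0.893, 0.401); φ = arcsin(p_z) ≈ 23.66°, λ = atan2(p_y, p_x) ≈ 77.15°.

≈ 24°N, 77°E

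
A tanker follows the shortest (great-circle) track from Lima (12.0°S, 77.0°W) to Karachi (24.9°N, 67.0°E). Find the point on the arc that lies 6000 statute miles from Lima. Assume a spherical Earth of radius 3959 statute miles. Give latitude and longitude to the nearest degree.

≈ (25°N, 4°E)

Convert each endpoint to a unit vector on the sphere (x = cos φ cos λ, y = cos φ sin λ, z = sin φ).
The central angle between the endpoints is δ = arccos(p₁·p₂) ≈ 2.507 rad (143.6°). The total great-circle distance is δ·R ≈ 2.507 × 3959 ≈ 9925 mi, so the target fraction is f = 6000/9925 ≈ 0.605.
Interpolate at f ≈ 0.605 with slerp weights a = sin((1−f)δ)/sin δ ≈ 1.412, b = sin(fδ)/sin δ ≈ 1.684.
p = a·p₁ + b·p₂ ≈ (0.907, 0.061, 0.416); φ = arcsin(p_z) ≈ 24.56°, λ = atan2(p_y, p_x) ≈ 3.84°.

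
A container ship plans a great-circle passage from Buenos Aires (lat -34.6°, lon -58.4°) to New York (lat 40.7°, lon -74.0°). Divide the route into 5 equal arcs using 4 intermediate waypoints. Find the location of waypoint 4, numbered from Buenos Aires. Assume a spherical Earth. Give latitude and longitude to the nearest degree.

Convert each endpoint to a unit vector on the sphere (x = cos φ cos λ, y = cos φ sin λ, z = sin φ).
The central angle between the endpoints is δ = arccos(p₁·p₂) ≈ 1.338 rad (76.7°).
Interpolate at f = 4/5 with slerp weights a = sin((1−f)δ)/sin δ ≈ 0.272, b = sin(fδ)/sin δ ≈ 0.902.
p = a·p₁ + b·p₂ ≈ (0.306, -0.848, 0.434); φ = arcsin(p_z) ≈ 25.70°, λ = atan2(p_y, p_x) ≈ -70.17°.

≈ lat 26°, lon -70°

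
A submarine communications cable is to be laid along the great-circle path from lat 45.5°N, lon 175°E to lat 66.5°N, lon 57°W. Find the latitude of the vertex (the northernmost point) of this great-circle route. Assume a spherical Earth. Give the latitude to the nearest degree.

The great circle lies in the plane with unit normal n̂ = (p₁ × p₂)/|p₁ × p₂|.
Here n̂_z ≈ +0.251; the vertex latitude is φ_max = arccos|n̂_z| ≈ 75.4°.
Check via Clairaut: cos φ_max = |cos φ₁| · sin C = cos(45.5°)·sin(21.0°) ≈ 0.251, again giving ≈ 75.4°.

≈ 75°N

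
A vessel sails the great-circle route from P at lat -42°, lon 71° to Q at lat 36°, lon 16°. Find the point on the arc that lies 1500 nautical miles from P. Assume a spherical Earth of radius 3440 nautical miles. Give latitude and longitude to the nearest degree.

≈ lat -22°, lon 53°

Write both endpoints as unit vectors p₁, p₂ with components (cos φ cos λ, cos φ sin λ, sin φ).
The central angle between the endpoints is δ = arccos(p₁·p₂) ≈ 1.619 rad (92.8°). The total great-circle distance is δ·R ≈ 1.619 × 3440 ≈ 5570 nmi, so the target fraction is f = 1500/5570 ≈ 0.269.
Interpolate at f ≈ 0.269 with slerp weights a = sin((1−f)δ)/sin δ ≈ 0.927, b = sin(fδ)/sin δ ≈ 0.423.
p = a·p₁ + b·p₂ ≈ (0.553, 0.746, -0.372); φ = arcsin(p_z) ≈ -21.82°, λ = atan2(p_y, p_x) ≈ 53.43°.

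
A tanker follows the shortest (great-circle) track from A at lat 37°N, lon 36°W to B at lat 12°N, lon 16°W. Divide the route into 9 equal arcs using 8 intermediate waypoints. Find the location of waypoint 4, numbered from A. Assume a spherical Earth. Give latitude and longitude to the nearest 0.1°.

Convert each endpoint to a unit vector on the sphere (x = cos φ cos λ, y = cos φ sin λ, z = sin φ).
The central angle between the endpoints is δ = arccos(p₁·p₂) ≈ 0.537 rad (30.8°).
Interpolate at f = 4/9 with slerp weights a = sin((1−f)δ)/sin δ ≈ 0.575, b = sin(fδ)/sin δ ≈ 0.462.
p = a·p₁ + b·p₂ ≈ (0.806, -0.394, 0.442); φ = arcsin(p_z) ≈ 26.22°, λ = atan2(p_y, p_x) ≈ -26.08°.

≈ lat 26.2°N, lon 26.1°W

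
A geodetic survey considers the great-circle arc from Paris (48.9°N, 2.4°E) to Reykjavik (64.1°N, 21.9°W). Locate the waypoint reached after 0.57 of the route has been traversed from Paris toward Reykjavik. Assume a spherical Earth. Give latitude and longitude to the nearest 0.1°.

≈ 58.1°N, 9.0°W

Write both endpoints as unit vectors p₁, p₂ with components (cos φ cos λ, cos φ sin λ, sin φ).
The central angle between the endpoints is δ = arccos(p₁·p₂) ≈ 0.349 rad (20.0°).
Interpolate at f = 0.57 with slerp weights a = sin((1−f)δ)/sin δ ≈ 0.437, b = sin(fδ)/sin δ ≈ 0.578.
p = a·p₁ + b·p₂ ≈ (0.521, -0.082, 0.849); φ = arcsin(p_z) ≈ 58.14°, λ = atan2(p_y, p_x) ≈ -8.95°.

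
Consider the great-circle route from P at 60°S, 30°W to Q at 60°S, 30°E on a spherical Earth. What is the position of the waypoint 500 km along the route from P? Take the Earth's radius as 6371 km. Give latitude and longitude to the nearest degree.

The haversine formula gives a central angle δ ≈ 0.505 rad (29.0°) between the endpoints. The total great-circle distance is δ·R ≈ 0.505 × 6371 ≈ 3220 km, so the target fraction is f = 500/3220 ≈ 0.155.
Interpolate at f ≈ 0.155 with slerp weights a = sin((1−f)δ)/sin δ ≈ 0.855, b = sin(fδ)/sin δ ≈ 0.162.
p = a·p₁ + b·p₂ ≈ (0.440, -0.173, -0.881); φ = arcsin(p_z) ≈ -61.75°, λ = atan2(p_y, p_x) ≈ -21.48°.

≈ 62°S, 21°W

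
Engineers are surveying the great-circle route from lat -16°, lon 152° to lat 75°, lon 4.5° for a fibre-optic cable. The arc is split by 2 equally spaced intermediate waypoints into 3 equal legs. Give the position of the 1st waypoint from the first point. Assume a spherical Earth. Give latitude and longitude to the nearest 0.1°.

Convert each endpoint to a unit vector on the sphere (x = cos φ cos λ, y = cos φ sin λ, z = sin φ).
The central angle between the endpoints is δ = arccos(p₁·p₂) ≈ 2.067 rad (118.4°).
Interpolate at f = 1/3 with slerp weights a = sin((1−f)δ)/sin δ ≈ 1.116, b = sin(fδ)/sin δ ≈ 0.723.
p = a·p₁ + b·p₂ ≈ (-0.761, 0.518, 0.391); φ = arcsin(p_z) ≈ 23.00°, λ = atan2(p_y, p_x) ≈ 145.73°.

≈ lat 23.0°, lon 145.7°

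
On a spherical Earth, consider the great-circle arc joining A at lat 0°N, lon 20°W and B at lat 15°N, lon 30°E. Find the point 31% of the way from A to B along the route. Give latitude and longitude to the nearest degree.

≈ lat 5°N, lon 5°W

The haversine formula gives a central angle δ ≈ 0.901 rad (51.6°) between the endpoints.
Interpolate at f = 0.31 with slerp weights a = sin((1−f)δ)/sin δ ≈ 0.743, b = sin(fδ)/sin δ ≈ 0.352.
p = a·p₁ + b·p₂ ≈ (0.992, -0.084, 0.091); φ = arcsin(p_z) ≈ 5.22°, λ = atan2(p_y, p_x) ≈ -4.85°.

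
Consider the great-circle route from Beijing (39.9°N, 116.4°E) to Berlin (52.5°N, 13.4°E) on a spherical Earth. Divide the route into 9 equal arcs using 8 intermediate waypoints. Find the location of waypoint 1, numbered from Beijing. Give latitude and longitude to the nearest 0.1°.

Convert each endpoint to a unit vector on the sphere (x = cos φ cos λ, y = cos φ sin λ, z = sin φ).
The central angle between the endpoints is δ = arccos(p₁·p₂) ≈ 1.155 rad (66.2°).
Interpolate at f = 1/9 with slerp weights a = sin((1−f)δ)/sin δ ≈ 0.935, b = sin(fδ)/sin δ ≈ 0.140.
p = a·p₁ + b·p₂ ≈ (-0.236, 0.662, 0.711); φ = arcsin(p_z) ≈ 45.31°, λ = atan2(p_y, p_x) ≈ 109.62°.

≈ 45.3°N, 109.6°E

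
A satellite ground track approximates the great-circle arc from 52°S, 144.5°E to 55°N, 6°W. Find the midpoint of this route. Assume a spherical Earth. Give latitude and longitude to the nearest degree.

≈ 6°N, 77°E

Write both endpoints as unit vectors p₁, p₂ with components (cos φ cos λ, cos φ sin λ, sin φ).
The central angle between the endpoints is δ = arccos(p₁·p₂) ≈ 2.833 rad (162.3°).
Interpolate at f = 1/2 with slerp weights a = sin((1−f)δ)/sin δ ≈ 3.256, b = sin(fδ)/sin δ ≈ 3.256.
p = a·p₁ + b·p₂ ≈ (0.225, 0.969, 0.101); φ = arcsin(p_z) ≈ 5.82°, λ = atan2(p_y, p_x) ≈ 76.91°.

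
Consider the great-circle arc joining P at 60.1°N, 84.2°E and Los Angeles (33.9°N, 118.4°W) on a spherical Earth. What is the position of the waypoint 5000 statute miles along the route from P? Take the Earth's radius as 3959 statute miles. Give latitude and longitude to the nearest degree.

Write both endpoints as unit vectors p₁, p₂ with components (cos φ cos λ, cos φ sin λ, sin φ).
The central angle between the endpoints is δ = arccos(p₁·p₂) ≈ 1.469 rad (84.2°). The total great-circle distance is δ·R ≈ 1.469 × 3959 ≈ 5816 mi, so the target fraction is f = 5000/5816 ≈ 0.860.
Interpolate at f ≈ 0.860 with slerp weights a = sin((1−f)δ)/sin δ ≈ 0.206, b = sin(fδ)/sin δ ≈ 0.958.
p = a·p₁ + b·p₂ ≈ (-0.368, -0.597, 0.713); φ = arcsin(p_z) ≈ 45.45°, λ = atan2(p_y, p_x) ≈ -121.62°.

≈ 45°N, 122°W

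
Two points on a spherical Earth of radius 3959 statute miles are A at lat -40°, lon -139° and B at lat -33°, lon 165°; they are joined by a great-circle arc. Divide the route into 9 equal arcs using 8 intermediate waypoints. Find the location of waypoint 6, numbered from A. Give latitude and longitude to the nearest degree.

≈ lat -38°, lon -178°

From cos δ = sin φ₁ sin φ₂ + cos φ₁ cos φ₂ cos Δλ, the central angle is δ ≈ 0.782 rad (44.8°).
Interpolate at f = 6/9 with slerp weights a = sin((1−f)δ)/sin δ ≈ 0.366, b = sin(fδ)/sin δ ≈ 0.707.
p = a·p₁ + b·p₂ ≈ (-0.784, -0.030, -0.620); φ = arcsin(p_z) ≈ -38.32°, λ = atan2(p_y, p_x) ≈ -177.78°.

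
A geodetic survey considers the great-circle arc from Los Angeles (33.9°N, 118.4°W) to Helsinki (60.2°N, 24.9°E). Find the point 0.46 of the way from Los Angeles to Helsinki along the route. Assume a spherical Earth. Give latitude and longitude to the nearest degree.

≈ 67°N, 90°W

Write both endpoints as unit vectors p₁, p₂ with components (cos φ cos λ, cos φ sin λ, sin φ).
The central angle between the endpoints is δ = arccos(p₁·p₂) ≈ 1.417 rad (81.2°).
Interpolate at f = 0.46 with slerp weights a = sin((1−f)δ)/sin δ ≈ 0.701, b = sin(fδ)/sin δ ≈ 0.614.
p = a·p₁ + b·p₂ ≈ (0.000, -0.383, 0.924); φ = arcsin(p_z) ≈ 67.46°, λ = atan2(p_y, p_x) ≈ -90.00°.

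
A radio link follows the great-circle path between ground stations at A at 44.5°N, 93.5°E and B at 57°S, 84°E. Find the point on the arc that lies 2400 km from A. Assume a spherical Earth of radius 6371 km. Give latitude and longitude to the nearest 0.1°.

Write both endpoints as unit vectors p₁, p₂ with components (cos φ cos λ, cos φ sin λ, sin φ).
The central angle between the endpoints is δ = arccos(p₁·p₂) ≈ 1.777 rad (101.8°). The total great-circle distance is δ·R ≈ 1.777 × 6371 ≈ 11321 km, so the target fraction is f = 2400/11321 ≈ 0.212.
Interpolate at f ≈ 0.212 with slerp weights a = sin((1−f)δ)/sin δ ≈ 1.007, b = sin(fδ)/sin δ ≈ 0.376.
p = a·p₁ + b·p₂ ≈ (-0.022, 0.920, 0.390); φ = arcsin(p_z) ≈ 22.99°, λ = atan2(p_y, p_x) ≈ 91.40°.

≈ 23.0°N, 91.4°E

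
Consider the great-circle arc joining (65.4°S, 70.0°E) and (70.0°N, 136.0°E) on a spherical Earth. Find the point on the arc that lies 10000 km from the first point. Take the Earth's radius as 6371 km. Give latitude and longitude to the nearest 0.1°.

Write both endpoints as unit vectors p₁, p₂ with components (cos φ cos λ, cos φ sin λ, sin φ).
The central angle between the endpoints is δ = arccos(p₁·p₂) ≈ 2.492 rad (142.8°). The total great-circle distance is δ·R ≈ 2.492 × 6371 ≈ 15878 km, so the target fraction is f = 10000/15878 ≈ 0.630.
Interpolate at f ≈ 0.630 with slerp weights a = sin((1−f)δ)/sin δ ≈ 1.318, b = sin(fδ)/sin δ ≈ 1.654.
p = a·p₁ + b·p₂ ≈ (-0.219, 0.909, 0.355); φ = arcsin(p_z) ≈ 20.81°, λ = atan2(p_y, p_x) ≈ 103.56°.

≈ (20.8°N, 103.6°E)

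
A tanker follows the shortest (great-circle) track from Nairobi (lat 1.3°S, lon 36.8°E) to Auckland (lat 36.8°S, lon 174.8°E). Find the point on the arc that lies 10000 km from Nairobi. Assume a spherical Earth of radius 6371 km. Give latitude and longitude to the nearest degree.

≈ lat 49°S, lon 128°E

From cos δ = sin φ₁ sin φ₂ + cos φ₁ cos φ₂ cos Δλ, the central angle is δ ≈ 2.191 rad (125.5°). The total great-circle distance is δ·R ≈ 2.191 × 6371 ≈ 13960 km, so the target fraction is f = 10000/13960 ≈ 0.716.
Interpolate at f ≈ 0.716 with slerp weights a = sin((1−f)δ)/sin δ ≈ 0.716, b = sin(fδ)/sin δ ≈ 1.229.
p = a·p₁ + b·p₂ ≈ (-0.407, 0.518, -0.752); φ = arcsin(p_z) ≈ -48.80°, λ = atan2(p_y, p_x) ≈ 128.18°.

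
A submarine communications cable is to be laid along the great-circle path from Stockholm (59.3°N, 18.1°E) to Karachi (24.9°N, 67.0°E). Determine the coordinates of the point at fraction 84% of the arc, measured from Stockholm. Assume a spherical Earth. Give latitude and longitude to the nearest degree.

Convert each endpoint to a unit vector on the sphere (x = cos φ cos λ, y = cos φ sin λ, z = sin φ).
The central angle between the endpoints is δ = arccos(p₁·p₂) ≈ 0.841 rad (48.2°).
Interpolate at f = 0.84 with slerp weights a = sin((1−f)δ)/sin δ ≈ 0.180, b = sin(fδ)/sin δ ≈ 0.871.
p = a·p₁ + b·p₂ ≈ (0.396, 0.756, 0.522); φ = arcsin(p_z) ≈ 31.43°, λ = atan2(p_y, p_x) ≈ 62.34°.

≈ 31°N, 62°E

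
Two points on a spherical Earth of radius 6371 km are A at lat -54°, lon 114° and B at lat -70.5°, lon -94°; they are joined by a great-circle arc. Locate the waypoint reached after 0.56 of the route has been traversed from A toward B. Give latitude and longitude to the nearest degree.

Write both endpoints as unit vectors p₁, p₂ with components (cos φ cos λ, cos φ sin λ, sin φ).
The central angle between the endpoints is δ = arccos(p₁·p₂) ≈ 0.941 rad (53.9°).
Interpolate at f = 0.56 with slerp weights a = sin((1−f)δ)/sin δ ≈ 0.498, b = sin(fδ)/sin δ ≈ 0.622.
p = a·p₁ + b·p₂ ≈ (-0.133, 0.060, -0.989); φ = arcsin(p_z) ≈ -81.58°, λ = atan2(p_y, p_x) ≈ 155.77°.

≈ lat -82°, lon 156°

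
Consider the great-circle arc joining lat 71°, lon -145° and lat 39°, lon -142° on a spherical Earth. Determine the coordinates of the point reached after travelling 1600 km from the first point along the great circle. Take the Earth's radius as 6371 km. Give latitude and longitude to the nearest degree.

From cos δ = sin φ₁ sin φ₂ + cos φ₁ cos φ₂ cos Δλ, the central angle is δ ≈ 0.559 rad (32.0°). The total great-circle distance is δ·R ≈ 0.559 × 6371 ≈ 3562 km, so the target fraction is f = 1600/3562 ≈ 0.449.
Interpolate at f ≈ 0.449 with slerp weights a = sin((1−f)δ)/sin δ ≈ 0.572, b = sin(fδ)/sin δ ≈ 0.468.
p = a·p₁ + b·p₂ ≈ (-0.439, -0.331, 0.835); φ = arcsin(p_z) ≈ 56.64°, λ = atan2(p_y, p_x) ≈ -143.01°.

≈ lat 57°, lon -143°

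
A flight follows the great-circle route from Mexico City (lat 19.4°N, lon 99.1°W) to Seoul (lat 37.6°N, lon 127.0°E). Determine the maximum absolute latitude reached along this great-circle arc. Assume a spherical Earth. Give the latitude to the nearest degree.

≈ 55°N

The great circle lies in the plane with unit normal n̂ = (p₁ × p₂)/|p₁ × p₂|.
Here n̂_z ≈ -0.567; the vertex latitude is φ_max = arccos|n̂_z| ≈ 55.4°.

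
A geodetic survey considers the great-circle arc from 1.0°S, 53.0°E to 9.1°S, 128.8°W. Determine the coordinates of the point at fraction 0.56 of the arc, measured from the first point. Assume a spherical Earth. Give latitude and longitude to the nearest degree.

≈ 78°S, 174°E

Convert each endpoint to a unit vector on the sphere (x = cos φ cos λ, y = cos φ sin λ, z = sin φ).
The central angle between the endpoints is δ = arccos(p₁·p₂) ≈ 2.963 rad (169.7°).
Interpolate at f = 0.56 with slerp weights a = sin((1−f)δ)/sin δ ≈ 5.416, b = sin(fδ)/sin δ ≈ 5.594.
p = a·p₁ + b·p₂ ≈ (-0.202, 0.020, -0.979); φ = arcsin(p_z) ≈ -78.29°, λ = atan2(p_y, p_x) ≈ 174.24°.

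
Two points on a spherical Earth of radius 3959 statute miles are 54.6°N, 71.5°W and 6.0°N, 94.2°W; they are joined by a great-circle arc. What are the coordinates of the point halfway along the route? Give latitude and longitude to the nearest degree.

≈ 31°N, 86°W

The haversine formula gives a central angle δ ≈ 0.906 rad (51.9°) between the endpoints.
Interpolate at f = 1/2 with slerp weights a = sin((1−f)δ)/sin δ ≈ 0.556, b = sin(fδ)/sin δ ≈ 0.556.
p = a·p₁ + b·p₂ ≈ (0.062, -0.857, 0.511); φ = arcsin(p_z) ≈ 30.76°, λ = atan2(p_y, p_x) ≈ -85.88°.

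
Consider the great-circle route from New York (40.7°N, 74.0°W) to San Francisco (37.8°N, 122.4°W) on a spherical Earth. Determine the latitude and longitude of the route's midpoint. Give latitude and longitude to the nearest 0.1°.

≈ 41.9°N, 98.7°W

Convert each endpoint to a unit vector on the sphere (x = cos φ cos λ, y = cos φ sin λ, z = sin φ).
The central angle between the endpoints is δ = arccos(p₁·p₂) ≈ 0.648 rad (37.1°).
Interpolate at f = 1/2 with slerp weights a = sin((1−f)δ)/sin δ ≈ 0.527, b = sin(fδ)/sin δ ≈ 0.527.
p = a·p₁ + b·p₂ ≈ (-0.113, -0.736, 0.667); φ = arcsin(p_z) ≈ 41.85°, λ = atan2(p_y, p_x) ≈ -98.73°.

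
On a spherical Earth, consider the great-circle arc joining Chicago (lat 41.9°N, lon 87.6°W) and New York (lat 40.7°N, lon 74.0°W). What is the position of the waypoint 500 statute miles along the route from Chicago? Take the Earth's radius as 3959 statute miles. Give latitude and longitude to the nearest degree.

≈ lat 41°N, lon 78°W

The haversine formula gives a central angle δ ≈ 0.179 rad (10.3°) between the endpoints. The total great-circle distance is δ·R ≈ 0.179 × 3959 ≈ 710 mi, so the target fraction is f = 500/710 ≈ 0.704.
Interpolate at f ≈ 0.704 with slerp weights a = sin((1−f)δ)/sin δ ≈ 0.297, b = sin(fδ)/sin δ ≈ 0.706.
p = a·p₁ + b·p₂ ≈ (0.157, -0.736, 0.659); φ = arcsin(p_z) ≈ 41.22°, λ = atan2(p_y, p_x) ≈ -77.97°.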